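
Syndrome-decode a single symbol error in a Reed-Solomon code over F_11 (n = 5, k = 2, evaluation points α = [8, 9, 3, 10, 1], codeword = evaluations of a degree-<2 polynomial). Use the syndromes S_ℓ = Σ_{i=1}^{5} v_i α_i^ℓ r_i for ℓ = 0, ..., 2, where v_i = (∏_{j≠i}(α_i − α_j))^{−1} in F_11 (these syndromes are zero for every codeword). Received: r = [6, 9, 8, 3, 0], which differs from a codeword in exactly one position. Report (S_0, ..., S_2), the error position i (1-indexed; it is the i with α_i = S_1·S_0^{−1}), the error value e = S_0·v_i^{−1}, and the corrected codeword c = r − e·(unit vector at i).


S = (3, 5, 1), error at position 2, error magnitude e = 10, c = [6, 10, 8, 3, 0].

Step 1: column multipliers v_i = (∏_{j≠i}(α_i − α_j))^{−1} mod 11.
  i = 1 (α = 8): (8−9)(8−3)(8−10)(8−1) = (−1)·5·(−2)·7 = 70 ≡ 4, so v_1 = 4^{−1} = 3 (mod 11).
  i = 2 (α = 9): (9−8)(9−3)(9−10)(9−1) = 1·6·(−1)·8 = −48 ≡ 7, so v_2 = 7^{−1} = 8 (mod 11).
  i = 3 (α = 3): (3−8)(3−9)(3−10)(3−1) = (−5)·(−6)·(−7)·2 = −420 ≡ 9, so v_3 = 9^{−1} = 5 (mod 11).
  i = 4 (α = 10): (10−8)(10−9)(10−3)(10−1) = 2·1·7·9 = 126 ≡ 5, so v_4 = 5^{−1} = 9 (mod 11).
  i = 5 (α = 1): (1−8)(1−9)(1−3)(1−10) = (−7)·(−8)·(−2)·(−9) = 1008 ≡ 7, so v_5 = 7^{−1} = 8 (mod 11).
  v = [3, 8, 5, 9, 8].
Step 2: syndromes of r = [6, 9, 8, 3, 0] (all sums mod 11).
  S_0 = Σ v_i r_i = 3·6 + 8·9 + 5·8 + 9·3 + 8·0 = 157 ≡ 3.
  S_1 = Σ v_i α_i r_i = 3·8·6 + 8·9·9 + 5·3·8 + 9·10·3 + 8·1·0 = 1182 ≡ 5.
  α_i^2 mod 11 = [9, 4, 9, 1, 1].
  S_2 = Σ v_i α_i^2 r_i = 3·9·6 + 8·4·9 + 5·9·8 + 9·1·3 + 8·1·0 = 837 ≡ 1.
  S = (3, 5, 1) ≠ 0, so r is not a codeword (an error is present).
Step 3: locate the error. For a single error e at position i, S_ℓ = v_i·e·α_i^ℓ, so α_err = S_1/S_0.
  S_0^{−1} = 3^{−1} = 4 (mod 11), so α_err = 5·4 = 20 ≡ 9 = α_2. Error position i = 2.
  Consistency check: S_2/S_1 = 1·9 = 9 ≡ 9 = α_err ✓ (single-error assumption holds).
Step 4: error magnitude e = S_0/v_2 = S_0·∏_{j≠2}(α_2 − α_j) = 3·7 = 21 ≡ 10 (mod 11).
Step 5: correct position 2: c_2 = r_2 − e = 9 − 10 ≡ 10 (mod 11). Hence c = [6, 10, 8, 3, 0].
  Check: interpolating c through the α_i gives m(x) = 7 + 4·x (degree < 2) with m(α_i) = c_i for every i, so c is indeed a codeword.


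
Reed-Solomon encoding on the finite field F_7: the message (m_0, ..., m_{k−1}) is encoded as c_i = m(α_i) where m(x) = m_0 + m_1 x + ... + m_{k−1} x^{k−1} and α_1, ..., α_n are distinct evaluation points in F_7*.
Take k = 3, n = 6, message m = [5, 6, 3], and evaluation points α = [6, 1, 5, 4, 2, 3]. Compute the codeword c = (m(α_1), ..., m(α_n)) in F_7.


c = [2, 0, 5, 0, 1, 1]

Message polynomial: m(x) = 5 + 6·x + 3·x^2 (mod 7).
For each evaluation point α_i, compute m(α_i) mod 7:
  α_1 = 6: Horner steps 3 → 3 → 2, so m(6) = 2.
  α_2 = 1: Horner steps 3 → 2 → 0, so m(1) = 0.
  α_3 = 5: Horner steps 3 → 0 → 5, so m(5) = 5.
  α_4 = 4: Horner steps 3 → 4 → 0, so m(4) = 0.
  α_5 = 2: Horner steps 3 → 5 → 1, so m(2) = 1.
  α_6 = 3: Horner steps 3 → 1 → 1, so m(3) = 1.
Codeword c = [2, 0, 5, 0, 1, 1] ∈ F_7^6.


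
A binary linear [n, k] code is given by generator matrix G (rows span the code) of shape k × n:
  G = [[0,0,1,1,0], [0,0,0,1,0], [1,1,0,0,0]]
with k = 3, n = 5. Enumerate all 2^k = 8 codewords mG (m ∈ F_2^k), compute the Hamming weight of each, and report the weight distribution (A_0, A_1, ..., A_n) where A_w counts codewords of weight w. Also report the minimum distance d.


Weight distribution: A_0 = 1, A_1 = 2, A_2 = 2, A_3 = 2, A_4 = 1. Minimum distance d = 1.

Enumerate all 2^3 = 8 messages m ∈ F_2^3.
For each, compute codeword c = mG in F_2^5, then tally its weight.
  m = 000 → c = 00000, weight = 0.
  m = 100 → c = 00110, weight = 2.
  m = 010 → c = 00010, weight = 1.
  m = 110 → c = 00100, weight = 1.
  m = 001 → c = 11000, weight = 2.
  m = 101 → c = 11110, weight = 4.
  m = 011 → c = 11010, weight = 3.
  m = 111 → c = 11100, weight = 3.
Tally weights:
  weight 0: 1 codewords.
  weight 1: 2 codewords.
  weight 2: 2 codewords.
  weight 3: 2 codewords.
  weight 4: 1 codewords.
Minimum distance d = smallest w > 0 with A_w > 0 = 1.
Sanity: Σ A_w = 8 = 2^3 = 8 ✓.


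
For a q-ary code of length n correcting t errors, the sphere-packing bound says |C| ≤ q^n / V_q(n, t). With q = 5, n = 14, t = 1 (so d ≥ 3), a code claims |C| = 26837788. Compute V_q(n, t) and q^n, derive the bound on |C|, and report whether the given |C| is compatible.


V_q(n, t) = 57, q^n = 6103515625, Hamming bound = 107079221, |C| = 26837788 ≤ bound (satisfied).

Step 1: Compute V_q(n, t) = Σ_{j=0}^1 C(n, j) (q−1)^j.
  j = 0: C(14,0)·(4)^0 = 1·1 = 1.
  j = 1: C(14,1)·(4)^1 = 14·4 = 56.
  V_q(n, t) = 1 + 56 = 57.
Step 2: q^n = 5^14 = 6103515625.
Step 3: Hamming bound ⌊q^n / V_q(n,t)⌋ = ⌊6103515625/57⌋ = 107079221.
Step 4: Compare |C| = 26837788 to 107079221: satisfied.
The claimed |C| lies below the Hamming bound.


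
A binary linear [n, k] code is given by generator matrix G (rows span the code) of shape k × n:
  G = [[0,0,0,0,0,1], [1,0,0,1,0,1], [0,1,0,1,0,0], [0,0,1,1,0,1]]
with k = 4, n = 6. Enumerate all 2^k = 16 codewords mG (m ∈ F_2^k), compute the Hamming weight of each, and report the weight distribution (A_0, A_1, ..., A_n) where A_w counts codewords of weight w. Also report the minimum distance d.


Weight distribution: A_0 = 1, A_1 = 1, A_2 = 6, A_3 = 6, A_4 = 1, A_5 = 1. Minimum distance d = 1.

Enumerate all 2^4 = 16 messages m ∈ F_2^4.
For each, compute codeword c = mG in F_2^6, then tally its weight.
  m = 0000 → c = 000000, weight = 0.
  m = 1000 → c = 000001, weight = 1.
  m = 0100 → c = 100101, weight = 3.
  m = 1100 → c = 100100, weight = 2.
  m = 0010 → c = 010100, weight = 2.
  m = 1010 → c = 010101, weight = 3.
  m = 0110 → c = 110001, weight = 3.
  m = 1110 → c = 110000, weight = 2.
  m = 0001 → c = 001101, weight = 3.
  m = 1001 → c = 001100, weight = 2.
  m = 0101 → c = 101000, weight = 2.
  m = 1101 → c = 101001, weight = 3.
  m = 0011 → c = 011001, weight = 3.
  m = 1011 → c = 011000, weight = 2.
  m = 0111 → c = 111100, weight = 4.
  m = 1111 → c = 111101, weight = 5.
Tally weights:
  weight 0: 1 codewords.
  weight 1: 1 codewords.
  weight 2: 6 codewords.
  weight 3: 6 codewords.
  weight 4: 1 codewords.
  weight 5: 1 codewords.
Minimum distance d = smallest w > 0 with A_w > 0 = 1.
Sanity: Σ A_w = 16 = 2^4 = 16 ✓.


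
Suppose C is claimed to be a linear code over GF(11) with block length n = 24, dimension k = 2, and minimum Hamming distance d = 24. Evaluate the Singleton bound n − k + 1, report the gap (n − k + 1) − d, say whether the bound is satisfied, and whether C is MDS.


Singleton RHS = n − k + 1 = 23, slack = -1, bound violated (no such code; not MDS).

Singleton bound: d ≤ n − k + 1.
Here n = 24, k = 2, so n − k + 1 = 23.
Given d = 24, check d ≤ 23: NO.
Slack = (n − k + 1) − d = -1.
The slack is negative: d = 24 exceeds n − k + 1 = 23 by 1, so the Singleton bound is violated and no linear [24, 2, 24]_11 code can exist. In particular it is not MDS (MDS requires d = n − k + 1 exactly).
Description: the claimed parameters are [24, 2, 24]_11; such a code would be impossible (violates the Singleton bound).


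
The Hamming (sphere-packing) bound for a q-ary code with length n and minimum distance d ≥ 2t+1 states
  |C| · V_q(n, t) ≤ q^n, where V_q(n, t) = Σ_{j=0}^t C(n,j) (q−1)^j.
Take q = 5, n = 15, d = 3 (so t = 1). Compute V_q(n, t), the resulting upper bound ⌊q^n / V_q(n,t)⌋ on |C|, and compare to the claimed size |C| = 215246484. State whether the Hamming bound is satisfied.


V_q(n, t) = 61, q^n = 30517578125, Hamming bound = 500288165, |C| = 215246484 ≤ bound (satisfied).

Step 1: Compute V_q(n, t) = Σ_{j=0}^1 C(n, j) (q−1)^j.
  j = 0: C(15,0)·(4)^0 = 1·1 = 1.
  j = 1: C(15,1)·(4)^1 = 15·4 = 60.
  V_q(n, t) = 1 + 60 = 61.
Step 2: q^n = 5^15 = 30517578125.
Step 3: Hamming bound ⌊q^n / V_q(n,t)⌋ = ⌊30517578125/61⌋ = 500288165.
Step 4: Compare |C| = 215246484 to 500288165: satisfied.
The claimed |C| lies below the Hamming bound.


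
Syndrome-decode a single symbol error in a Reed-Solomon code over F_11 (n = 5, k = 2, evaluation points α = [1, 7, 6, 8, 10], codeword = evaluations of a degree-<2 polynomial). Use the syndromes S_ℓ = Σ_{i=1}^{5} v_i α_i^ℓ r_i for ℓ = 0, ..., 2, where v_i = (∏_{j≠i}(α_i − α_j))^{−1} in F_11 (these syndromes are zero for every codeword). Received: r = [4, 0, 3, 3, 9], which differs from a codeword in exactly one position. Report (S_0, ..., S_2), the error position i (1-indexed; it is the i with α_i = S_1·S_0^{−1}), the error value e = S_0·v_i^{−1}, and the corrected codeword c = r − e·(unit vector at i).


S = (7, 9, 10), error at position 3, error magnitude e = 6, c = [4, 0, 8, 3, 9].

Step 1: column multipliers v_i = (∏_{j≠i}(α_i − α_j))^{−1} mod 11.
  i = 1 (α = 1): (1−7)(1−6)(1−8)(1−10) = (−6)·(−5)·(−7)·(−9) = 1890 ≡ 9, so v_1 = 9^{−1} = 5 (mod 11).
  i = 2 (α = 7): (7−1)(7−6)(7−8)(7−10) = 6·1·(−1)·(−3) = 18 ≡ 7, so v_2 = 7^{−1} = 8 (mod 11).
  i = 3 (α = 6): (6−1)(6−7)(6−8)(6−10) = 5·(−1)·(−2)·(−4) = −40 ≡ 4, so v_3 = 4^{−1} = 3 (mod 11).
  i = 4 (α = 8): (8−1)(8−7)(8−6)(8−10) = 7·1·2·(−2) = −28 ≡ 5, so v_4 = 5^{−1} = 9 (mod 11).
  i = 5 (α = 10): (10−1)(10−7)(10−6)(10−8) = 9·3·4·2 = 216 ≡ 7, so v_5 = 7^{−1} = 8 (mod 11).
  v = [5, 8, 3, 9, 8].
Step 2: syndromes of r = [4, 0, 3, 3, 9] (all sums mod 11).
  S_0 = Σ v_i r_i = 5·4 + 8·0 + 3·3 + 9·3 + 8·9 = 128 ≡ 7.
  S_1 = Σ v_i α_i r_i = 5·1·4 + 8·7·0 + 3·6·3 + 9·8·3 + 8·10·9 = 1010 ≡ 9.
  α_i^2 mod 11 = [1, 5, 3, 9, 1].
  S_2 = Σ v_i α_i^2 r_i = 5·1·4 + 8·5·0 + 3·3·3 + 9·9·3 + 8·1·9 = 362 ≡ 10.
  S = (7, 9, 10) ≠ 0, so r is not a codeword (an error is present).
Step 3: locate the error. For a single error e at position i, S_ℓ = v_i·e·α_i^ℓ, so α_err = S_1/S_0.
  S_0^{−1} = 7^{−1} = 8 (mod 11), so α_err = 9·8 = 72 ≡ 6 = α_3. Error position i = 3.
  Consistency check: S_2/S_1 = 10·5 = 50 ≡ 6 = α_err ✓ (single-error assumption holds).
Step 4: error magnitude e = S_0/v_3 = S_0·∏_{j≠3}(α_3 − α_j) = 7·4 = 28 ≡ 6 (mod 11).
Step 5: correct position 3: c_3 = r_3 − e = 3 − 6 ≡ 8 (mod 11). Hence c = [4, 0, 8, 3, 9].
  Check: interpolating c through the α_i gives m(x) = 1 + 3·x (degree < 2) with m(α_i) = c_i for every i, so c is indeed a codeword.


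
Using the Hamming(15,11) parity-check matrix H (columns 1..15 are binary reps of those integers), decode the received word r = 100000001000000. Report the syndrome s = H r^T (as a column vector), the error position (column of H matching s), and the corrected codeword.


s = (1, 0, 0, 0)^T, error position = 8, corrected codeword c = 100000011000000

Compute s = H r^T mod 2 one row at a time:
  s_1 = 0 + 1 + 0 + 0 + 0 + 0 + 0 + 0 = 1 ≡ 1 (mod 2).
  s_2 = 0 + 0 + 0 + 0 + 0 + 0 + 0 + 0 = 0 ≡ 0 (mod 2).
  s_3 = 0 + 0 + 0 + 0 + 0 + 0 + 0 + 0 = 0 ≡ 0 (mod 2).
  s_4 = 1 + 0 + 0 + 0 + 1 + 0 + 0 + 0 = 2 ≡ 0 (mod 2).
s = (1, 0, 0, 0)^T — this equals column 8 of H (binary 1000), so error is at position 8.
Correct: flip bit 8 of r = 100000001000000 to get c = 100000011000000.


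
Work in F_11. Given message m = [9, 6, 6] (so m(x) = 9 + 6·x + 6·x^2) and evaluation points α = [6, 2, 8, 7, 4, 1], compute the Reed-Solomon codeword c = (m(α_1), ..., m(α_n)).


c = [8, 1, 1, 4, 8, 10]

Message polynomial: m(x) = 9 + 6·x + 6·x^2 (mod 11).
For each evaluation point α_i, compute m(α_i) mod 11:
  α_1 = 6: Horner steps 6 → 9 → 8, so m(6) = 8.
  α_2 = 2: Horner steps 6 → 7 → 1, so m(2) = 1.
  α_3 = 8: Horner steps 6 → 10 → 1, so m(8) = 1.
  α_4 = 7: Horner steps 6 → 4 → 4, so m(7) = 4.
  α_5 = 4: Horner steps 6 → 8 → 8, so m(4) = 8.
  α_6 = 1: Horner steps 6 → 1 → 10, so m(1) = 10.
Codeword c = [8, 1, 1, 4, 8, 10] ∈ F_11^6.


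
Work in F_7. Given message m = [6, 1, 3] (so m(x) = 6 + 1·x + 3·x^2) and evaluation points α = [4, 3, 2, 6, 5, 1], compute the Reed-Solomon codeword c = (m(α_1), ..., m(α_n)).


c = [2, 1, 6, 1, 2, 3]

Message polynomial: m(x) = 6 + 1·x + 3·x^2 (mod 7).
For each evaluation point α_i, compute m(α_i) mod 7:
  α_1 = 4: Horner steps 3 → 6 → 2, so m(4) = 2.
  α_2 = 3: Horner steps 3 → 3 → 1, so m(3) = 1.
  α_3 = 2: Horner steps 3 → 0 → 6, so m(2) = 6.
  α_4 = 6: Horner steps 3 → 5 → 1, so m(6) = 1.
  α_5 = 5: Horner steps 3 → 2 → 2, so m(5) = 2.
  α_6 = 1: Horner steps 3 → 4 → 3, so m(1) = 3.
Codeword c = [2, 1, 6, 1, 2, 3] ∈ F_7^6.


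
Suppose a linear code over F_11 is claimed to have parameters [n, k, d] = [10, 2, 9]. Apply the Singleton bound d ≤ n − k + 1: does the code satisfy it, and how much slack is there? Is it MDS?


Singleton RHS = n − k + 1 = 9, slack = 0, bound satisfied, MDS.

Singleton bound: d ≤ n − k + 1.
Here n = 10, k = 2, so n − k + 1 = 9.
Given d = 9, check d ≤ 9: YES.
Slack = (n − k + 1) − d = 0.
The code is MDS (slack = 0).
Description: the claimed parameters are [10, 2, 9]_11; such a code would be MDS (meets Singleton bound).


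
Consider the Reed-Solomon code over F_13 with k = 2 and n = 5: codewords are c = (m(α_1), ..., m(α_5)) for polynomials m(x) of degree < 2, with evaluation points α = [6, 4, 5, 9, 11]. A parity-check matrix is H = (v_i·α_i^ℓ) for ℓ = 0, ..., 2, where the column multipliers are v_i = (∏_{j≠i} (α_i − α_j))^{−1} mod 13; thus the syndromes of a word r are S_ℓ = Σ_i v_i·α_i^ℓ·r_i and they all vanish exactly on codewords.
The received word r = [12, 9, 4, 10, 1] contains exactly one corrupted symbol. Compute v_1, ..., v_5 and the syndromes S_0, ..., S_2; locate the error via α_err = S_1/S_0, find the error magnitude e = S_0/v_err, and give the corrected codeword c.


S = (10, 6, 1), error at position 5, error magnitude e = 1, c = [12, 9, 4, 10, 0].

Step 1: column multipliers v_i = (∏_{j≠i}(α_i − α_j))^{−1} mod 13.
  i = 1 (α = 6): (6−4)(6−5)(6−9)(6−11) = 2·1·(−3)·(−5) = 30 ≡ 4, so v_1 = 4^{−1} = 10 (mod 13).
  i = 2 (α = 4): (4−6)(4−5)(4−9)(4−11) = (−2)·(−1)·(−5)·(−7) = 70 ≡ 5, so v_2 = 5^{−1} = 8 (mod 13).
  i = 3 (α = 5): (5−6)(5−4)(5−9)(5−11) = (−1)·1·(−4)·(−6) = −24 ≡ 2, so v_3 = 2^{−1} = 7 (mod 13).
  i = 4 (α = 9): (9−6)(9−4)(9−5)(9−11) = 3·5·4·(−2) = −120 ≡ 10, so v_4 = 10^{−1} = 4 (mod 13).
  i = 5 (α = 11): (11−6)(11−4)(11−5)(11−9) = 5·7·6·2 = 420 ≡ 4, so v_5 = 4^{−1} = 10 (mod 13).
  v = [10, 8, 7, 4, 10].
Step 2: syndromes of r = [12, 9, 4, 10, 1] (all sums mod 13).
  S_0 = Σ v_i r_i = 10·12 + 8·9 + 7·4 + 4·10 + 10·1 = 270 ≡ 10.
  S_1 = Σ v_i α_i r_i = 10·6·12 + 8·4·9 + 7·5·4 + 4·9·10 + 10·11·1 = 1618 ≡ 6.
  α_i^2 mod 13 = [10, 3, 12, 3, 4].
  S_2 = Σ v_i α_i^2 r_i = 10·10·12 + 8·3·9 + 7·12·4 + 4·3·10 + 10·4·1 = 1912 ≡ 1.
  S = (10, 6, 1) ≠ 0, so r is not a codeword (an error is present).
Step 3: locate the error. For a single error e at position i, S_ℓ = v_i·e·α_i^ℓ, so α_err = S_1/S_0.
  S_0^{−1} = 10^{−1} = 4 (mod 13), so α_err = 6·4 = 24 ≡ 11 = α_5. Error position i = 5.
  Consistency check: S_2/S_1 = 1·11 = 11 ≡ 11 = α_err ✓ (single-error assumption holds).
Step 4: error magnitude e = S_0/v_5 = S_0·∏_{j≠5}(α_5 − α_j) = 10·4 = 40 ≡ 1 (mod 13).
Step 5: correct position 5: c_5 = r_5 − e = 1 − 1 ≡ 0 (mod 13). Hence c = [12, 9, 4, 10, 0].
  Check: interpolating c through the α_i gives m(x) = 3 + 8·x (degree < 2) with m(α_i) = c_i for every i, so c is indeed a codeword.


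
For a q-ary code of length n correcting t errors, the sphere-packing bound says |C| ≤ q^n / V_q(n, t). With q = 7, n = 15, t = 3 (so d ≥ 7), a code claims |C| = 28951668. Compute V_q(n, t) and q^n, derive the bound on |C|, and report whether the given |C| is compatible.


V_q(n, t) = 102151, q^n = 4747561509943, Hamming bound = 46475918, |C| = 28951668 ≤ bound (satisfied).

Step 1: Compute V_q(n, t) = Σ_{j=0}^3 C(n, j) (q−1)^j.
  j = 0: C(15,0)·(6)^0 = 1·1 = 1.
  j = 1: C(15,1)·(6)^1 = 15·6 = 90.
  j = 2: C(15,2)·(6)^2 = 105·36 = 3780.
  j = 3: C(15,3)·(6)^3 = 455·216 = 98280.
  V_q(n, t) = 1 + 90 + 3780 + 98280 = 102151.
Step 2: q^n = 7^15 = 4747561509943.
Step 3: Hamming bound ⌊q^n / V_q(n,t)⌋ = ⌊4747561509943/102151⌋ = 46475918.
Step 4: Compare |C| = 28951668 to 46475918: satisfied.
The claimed |C| lies below the Hamming bound.


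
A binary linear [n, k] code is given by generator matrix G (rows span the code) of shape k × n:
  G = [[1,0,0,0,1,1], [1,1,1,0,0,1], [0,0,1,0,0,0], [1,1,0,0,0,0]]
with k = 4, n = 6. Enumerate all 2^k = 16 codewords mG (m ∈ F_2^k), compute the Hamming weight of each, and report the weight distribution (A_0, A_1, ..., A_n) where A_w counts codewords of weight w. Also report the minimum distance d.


Weight distribution: A_0 = 1, A_1 = 2, A_2 = 4, A_3 = 6, A_4 = 3. Minimum distance d = 1.

Enumerate all 2^4 = 16 messages m ∈ F_2^4.
For each, compute codeword c = mG in F_2^6, then tally its weight.
  m = 0000 → c = 000000, weight = 0.
  m = 1000 → c = 100011, weight = 3.
  m = 0100 → c = 111001, weight = 4.
  m = 1100 → c = 011010, weight = 3.
  m = 0010 → c = 001000, weight = 1.
  m = 1010 → c = 101011, weight = 4.
  m = 0110 → c = 110001, weight = 3.
  m = 1110 → c = 010010, weight = 2.
  m = 0001 → c = 110000, weight = 2.
  m = 1001 → c = 010011, weight = 3.
  m = 0101 → c = 001001, weight = 2.
  m = 1101 → c = 101010, weight = 3.
  m = 0011 → c = 111000, weight = 3.
  m = 1011 → c = 011011, weight = 4.
  m = 0111 → c = 000001, weight = 1.
  m = 1111 → c = 100010, weight = 2.
Tally weights:
  weight 0: 1 codewords.
  weight 1: 2 codewords.
  weight 2: 4 codewords.
  weight 3: 6 codewords.
  weight 4: 3 codewords.
Minimum distance d = smallest w > 0 with A_w > 0 = 1.
Sanity: Σ A_w = 16 = 2^4 = 16 ✓.


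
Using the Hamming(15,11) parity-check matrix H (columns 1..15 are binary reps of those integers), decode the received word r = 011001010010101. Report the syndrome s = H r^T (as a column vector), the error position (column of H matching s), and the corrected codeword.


s = (0, 1, 1, 0)^T, error position = 6, corrected codeword c = 011000010010101

Compute s = H r^T mod 2 one row at a time:
  s_1 = 1 + 0 + 0 + 1 + 0 + 1 + 0 + 1 = 4 ≡ 0 (mod 2).
  s_2 = 0 + 0 + 1 + 0 + 0 + 1 + 0 + 1 = 3 ≡ 1 (mod 2).
  s_3 = 1 + 1 + 1 + 0 + 0 + 1 + 0 + 1 = 5 ≡ 1 (mod 2).
  s_4 = 0 + 1 + 0 + 0 + 0 + 1 + 1 + 1 = 4 ≡ 0 (mod 2).
s = (0, 1, 1, 0)^T — this equals column 6 of H (binary 0110), so error is at position 6.
Correct: flip bit 6 of r = 011001010010101 to get c = 011000010010101.


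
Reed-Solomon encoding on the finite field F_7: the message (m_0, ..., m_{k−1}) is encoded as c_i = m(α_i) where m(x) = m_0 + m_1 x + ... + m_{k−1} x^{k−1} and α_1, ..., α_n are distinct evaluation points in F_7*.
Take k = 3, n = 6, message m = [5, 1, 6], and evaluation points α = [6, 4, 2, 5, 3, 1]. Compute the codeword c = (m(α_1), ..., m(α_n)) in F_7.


c = [3, 0, 3, 6, 6, 5]

Message polynomial: m(x) = 5 + 1·x + 6·x^2 (mod 7).
For each evaluation point α_i, compute m(α_i) mod 7:
  α_1 = 6: Horner steps 6 → 2 → 3, so m(6) = 3.
  α_2 = 4: Horner steps 6 → 4 → 0, so m(4) = 0.
  α_3 = 2: Horner steps 6 → 6 → 3, so m(2) = 3.
  α_4 = 5: Horner steps 6 → 3 → 6, so m(5) = 6.
  α_5 = 3: Horner steps 6 → 5 → 6, so m(3) = 6.
  α_6 = 1: Horner steps 6 → 0 → 5, so m(1) = 5.
Codeword c = [3, 0, 3, 6, 6, 5] ∈ F_7^6.


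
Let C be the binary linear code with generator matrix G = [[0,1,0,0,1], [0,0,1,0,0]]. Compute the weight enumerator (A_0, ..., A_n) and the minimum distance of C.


Weight distribution: A_0 = 1, A_1 = 1, A_2 = 1, A_3 = 1. Minimum distance d = 1.

Enumerate all 2^2 = 4 messages m ∈ F_2^2.
For each, compute codeword c = mG in F_2^5, then tally its weight.
  m = 00 → c = 00000, weight = 0.
  m = 10 → c = 01001, weight = 2.
  m = 01 → c = 00100, weight = 1.
  m = 11 → c = 01101, weight = 3.
Tally weights:
  weight 0: 1 codewords.
  weight 1: 1 codewords.
  weight 2: 1 codewords.
  weight 3: 1 codewords.
Minimum distance d = smallest w > 0 with A_w > 0 = 1.
Sanity: Σ A_w = 4 = 2^2 = 4 ✓.


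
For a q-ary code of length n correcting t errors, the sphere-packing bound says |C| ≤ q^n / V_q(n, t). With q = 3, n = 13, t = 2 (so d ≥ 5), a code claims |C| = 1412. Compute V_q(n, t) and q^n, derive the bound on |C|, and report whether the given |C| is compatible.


V_q(n, t) = 339, q^n = 1594323, Hamming bound = 4703, |C| = 1412 ≤ bound (satisfied).

Step 1: Compute V_q(n, t) = Σ_{j=0}^2 C(n, j) (q−1)^j.
  j = 0: C(13,0)·(2)^0 = 1·1 = 1.
  j = 1: C(13,1)·(2)^1 = 13·2 = 26.
  j = 2: C(13,2)·(2)^2 = 78·4 = 312.
  V_q(n, t) = 1 + 26 + 312 = 339.
Step 2: q^n = 3^13 = 1594323.
Step 3: Hamming bound ⌊q^n / V_q(n,t)⌋ = ⌊1594323/339⌋ = 4703.
Step 4: Compare |C| = 1412 to 4703: satisfied.
The claimed |C| lies below the Hamming bound.


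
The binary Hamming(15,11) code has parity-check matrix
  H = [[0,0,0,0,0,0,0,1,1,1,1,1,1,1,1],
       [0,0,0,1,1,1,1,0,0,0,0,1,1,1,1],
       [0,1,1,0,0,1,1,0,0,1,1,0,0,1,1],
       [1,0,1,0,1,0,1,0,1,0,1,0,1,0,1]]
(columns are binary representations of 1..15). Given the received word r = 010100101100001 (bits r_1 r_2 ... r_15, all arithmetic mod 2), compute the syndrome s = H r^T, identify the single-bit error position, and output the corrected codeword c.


s = (1, 1, 0, 1)^T, error position = 13, corrected codeword c = 010100101100101

Compute s = H r^T mod 2 one row at a time:
  s_1 = 0 + 1 + 1 + 0 + 0 + 0 + 0 + 1 = 3 ≡ 1 (mod 2).
  s_2 = 1 + 0 + 0 + 1 + 0 + 0 + 0 + 1 = 3 ≡ 1 (mod 2).
  s_3 = 1 + 0 + 0 + 1 + 1 + 0 + 0 + 1 = 4 ≡ 0 (mod 2).
  s_4 = 0 + 0 + 0 + 1 + 1 + 0 + 0 + 1 = 3 ≡ 1 (mod 2).
s = (1, 1, 0, 1)^T — this equals column 13 of H (binary 1101), so error is at position 13.
Correct: flip bit 13 of r = 010100101100001 to get c = 010100101100101.


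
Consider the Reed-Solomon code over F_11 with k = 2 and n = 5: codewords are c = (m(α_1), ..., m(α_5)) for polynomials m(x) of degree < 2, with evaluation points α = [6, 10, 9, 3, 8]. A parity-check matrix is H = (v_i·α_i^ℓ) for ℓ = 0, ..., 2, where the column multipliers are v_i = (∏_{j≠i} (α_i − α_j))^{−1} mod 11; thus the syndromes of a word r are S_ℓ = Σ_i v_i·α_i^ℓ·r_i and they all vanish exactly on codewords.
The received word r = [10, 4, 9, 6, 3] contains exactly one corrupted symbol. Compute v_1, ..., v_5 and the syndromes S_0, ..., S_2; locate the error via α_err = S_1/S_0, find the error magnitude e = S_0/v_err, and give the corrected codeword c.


S = (6, 3, 7), error at position 1, error magnitude e = 8, c = [2, 4, 9, 6, 3].

Step 1: column multipliers v_i = (∏_{j≠i}(α_i − α_j))^{−1} mod 11.
  i = 1 (α = 6): (6−10)(6−9)(6−3)(6−8) = (−4)·(−3)·3·(−2) = −72 ≡ 5, so v_1 = 5^{−1} = 9 (mod 11).
  i = 2 (α = 10): (10−6)(10−9)(10−3)(10−8) = 4·1·7·2 = 56 ≡ 1, so v_2 = 1^{−1} = 1 (mod 11).
  i = 3 (α = 9): (9−6)(9−10)(9−3)(9−8) = 3·(−1)·6·1 = −18 ≡ 4, so v_3 = 4^{−1} = 3 (mod 11).
  i = 4 (α = 3): (3−6)(3−10)(3−9)(3−8) = (−3)·(−7)·(−6)·(−5) = 630 ≡ 3, so v_4 = 3^{−1} = 4 (mod 11).
  i = 5 (α = 8): (8−6)(8−10)(8−9)(8−3) = 2·(−2)·(−1)·5 = 20 ≡ 9, so v_5 = 9^{−1} = 5 (mod 11).
  v = [9, 1, 3, 4, 5].
Step 2: syndromes of r = [10, 4, 9, 6, 3] (all sums mod 11).
  S_0 = Σ v_i r_i = 9·10 + 1·4 + 3·9 + 4·6 + 5·3 = 160 ≡ 6.
  S_1 = Σ v_i α_i r_i = 9·6·10 + 1·10·4 + 3·9·9 + 4·3·6 + 5·8·3 = 1015 ≡ 3.
  α_i^2 mod 11 = [3, 1, 4, 9, 9].
  S_2 = Σ v_i α_i^2 r_i = 9·3·10 + 1·1·4 + 3·4·9 + 4·9·6 + 5·9·3 = 733 ≡ 7.
  S = (6, 3, 7) ≠ 0, so r is not a codeword (an error is present).
Step 3: locate the error. For a single error e at position i, S_ℓ = v_i·e·α_i^ℓ, so α_err = S_1/S_0.
  S_0^{−1} = 6^{−1} = 2 (mod 11), so α_err = 3·2 = 6 ≡ 6 = α_1. Error position i = 1.
  Consistency check: S_2/S_1 = 7·4 = 28 ≡ 6 = α_err ✓ (single-error assumption holds).
Step 4: error magnitude e = S_0/v_1 = S_0·∏_{j≠1}(α_1 − α_j) = 6·5 = 30 ≡ 8 (mod 11).
Step 5: correct position 1: c_1 = r_1 − e = 10 − 8 ≡ 2 (mod 11). Hence c = [2, 4, 9, 6, 3].
  Check: interpolating c through the α_i gives m(x) = 10 + 6·x (degree < 2) with m(α_i) = c_i for every i, so c is indeed a codeword.


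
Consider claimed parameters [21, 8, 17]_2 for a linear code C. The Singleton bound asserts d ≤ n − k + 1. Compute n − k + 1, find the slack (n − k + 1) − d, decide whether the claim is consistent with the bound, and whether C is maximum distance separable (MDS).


Singleton RHS = n − k + 1 = 14, slack = -3, bound violated (no such code; not MDS).

Singleton bound: d ≤ n − k + 1.
Here n = 21, k = 8, so n − k + 1 = 14.
Given d = 17, check d ≤ 14: NO.
Slack = (n − k + 1) − d = -3.
The slack is negative: d = 17 exceeds n − k + 1 = 14 by 3, so the Singleton bound is violated and no linear [21, 8, 17]_2 code can exist. In particular it is not MDS (MDS requires d = n − k + 1 exactly).
Description: the claimed parameters are [21, 8, 17]_2; such a code would be impossible (violates the Singleton bound).


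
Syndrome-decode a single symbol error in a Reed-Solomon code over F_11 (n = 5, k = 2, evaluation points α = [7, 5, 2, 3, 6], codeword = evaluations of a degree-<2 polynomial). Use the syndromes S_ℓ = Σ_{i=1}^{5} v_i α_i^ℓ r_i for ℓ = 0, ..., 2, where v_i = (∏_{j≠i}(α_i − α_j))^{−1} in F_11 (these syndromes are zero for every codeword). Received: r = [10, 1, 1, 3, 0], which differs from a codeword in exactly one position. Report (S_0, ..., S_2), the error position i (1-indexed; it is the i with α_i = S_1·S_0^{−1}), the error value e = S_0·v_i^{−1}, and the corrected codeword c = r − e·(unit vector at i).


S = (6, 1, 2), error at position 3, error magnitude e = 8, c = [10, 1, 4, 3, 0].

Step 1: column multipliers v_i = (∏_{j≠i}(α_i − α_j))^{−1} mod 11.
  i = 1 (α = 7): (7−5)(7−2)(7−3)(7−6) = 2·5·4·1 = 40 ≡ 7, so v_1 = 7^{−1} = 8 (mod 11).
  i = 2 (α = 5): (5−7)(5−2)(5−3)(5−6) = (−2)·3·2·(−1) = 12 ≡ 1, so v_2 = 1^{−1} = 1 (mod 11).
  i = 3 (α = 2): (2−7)(2−5)(2−3)(2−6) = (−5)·(−3)·(−1)·(−4) = 60 ≡ 5, so v_3 = 5^{−1} = 9 (mod 11).
  i = 4 (α = 3): (3−7)(3−5)(3−2)(3−6) = (−4)·(−2)·1·(−3) = −24 ≡ 9, so v_4 = 9^{−1} = 5 (mod 11).
  i = 5 (α = 6): (6−7)(6−5)(6−2)(6−3) = (−1)·1·4·3 = −12 ≡ 10, so v_5 = 10^{−1} = 10 (mod 11).
  v = [8, 1, 9, 5, 10].
Step 2: syndromes of r = [10, 1, 1, 3, 0] (all sums mod 11).
  S_0 = Σ v_i r_i = 8·10 + 1·1 + 9·1 + 5·3 + 10·0 = 105 ≡ 6.
  S_1 = Σ v_i α_i r_i = 8·7·10 + 1·5·1 + 9·2·1 + 5·3·3 + 10·6·0 = 628 ≡ 1.
  α_i^2 mod 11 = [5, 3, 4, 9, 3].
  S_2 = Σ v_i α_i^2 r_i = 8·5·10 + 1·3·1 + 9·4·1 + 5·9·3 + 10·3·0 = 574 ≡ 2.
  S = (6, 1, 2) ≠ 0, so r is not a codeword (an error is present).
Step 3: locate the error. For a single error e at position i, S_ℓ = v_i·e·α_i^ℓ, so α_err = S_1/S_0.
  S_0^{−1} = 6^{−1} = 2 (mod 11), so α_err = 1·2 = 2 ≡ 2 = α_3. Error position i = 3.
  Consistency check: S_2/S_1 = 2·1 = 2 ≡ 2 = α_err ✓ (single-error assumption holds).
Step 4: error magnitude e = S_0/v_3 = S_0·∏_{j≠3}(α_3 − α_j) = 6·5 = 30 ≡ 8 (mod 11).
Step 5: correct position 3: c_3 = r_3 − e = 1 − 8 ≡ 4 (mod 11). Hence c = [10, 1, 4, 3, 0].
  Check: interpolating c through the α_i gives m(x) = 6 + 10·x (degree < 2) with m(α_i) = c_i for every i, so c is indeed a codeword.


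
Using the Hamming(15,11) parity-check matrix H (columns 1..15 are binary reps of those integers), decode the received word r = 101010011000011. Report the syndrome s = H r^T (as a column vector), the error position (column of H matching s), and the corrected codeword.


s = (0, 1, 1, 1)^T, error position = 7, corrected codeword c = 101010111000011

Compute s = H r^T mod 2 one row at a time:
  s_1 = 1 + 1 + 0 + 0 + 0 + 0 + 1 + 1 = 4 ≡ 0 (mod 2).
  s_2 = 0 + 1 + 0 + 0 + 0 + 0 + 1 + 1 = 3 ≡ 1 (mod 2).
  s_3 = 0 + 1 + 0 + 0 + 0 + 0 + 1 + 1 = 3 ≡ 1 (mod 2).
  s_4 = 1 + 1 + 1 + 0 + 1 + 0 + 0 + 1 = 5 ≡ 1 (mod 2).
s = (0, 1, 1, 1)^T — this equals column 7 of H (binary 0111), so error is at position 7.
Correct: flip bit 7 of r = 101010011000011 to get c = 101010111000011.


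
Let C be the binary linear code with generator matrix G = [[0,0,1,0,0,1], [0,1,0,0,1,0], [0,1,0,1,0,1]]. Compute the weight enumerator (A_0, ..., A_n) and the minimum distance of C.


Weight distribution: A_0 = 1, A_2 = 2, A_3 = 4, A_4 = 1. Minimum distance d = 2.

Enumerate all 2^3 = 8 messages m ∈ F_2^3.
For each, compute codeword c = mG in F_2^6, then tally its weight.
  m = 000 → c = 000000, weight = 0.
  m = 100 → c = 001001, weight = 2.
  m = 010 → c = 010010, weight = 2.
  m = 110 → c = 011011, weight = 4.
  m = 001 → c = 010101, weight = 3.
  m = 101 → c = 011100, weight = 3.
  m = 011 → c = 000111, weight = 3.
  m = 111 → c = 001110, weight = 3.
Tally weights:
  weight 0: 1 codewords.
  weight 2: 2 codewords.
  weight 3: 4 codewords.
  weight 4: 1 codewords.
Minimum distance d = smallest w > 0 with A_w > 0 = 2.
Sanity: Σ A_w = 8 = 2^3 = 8 ✓.


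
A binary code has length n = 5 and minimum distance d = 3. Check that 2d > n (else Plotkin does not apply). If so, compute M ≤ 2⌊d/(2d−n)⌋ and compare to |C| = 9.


Plotkin bound M ≤ 6; given |C| = 9 > bound (violated).

Check applicability: 2d = 6, n = 5.
2d − n = 1 > 0, so Plotkin applies.
Compute d/(2d−n) = 3/1 ≈ 3.0000.
⌊d/(2d−n)⌋ = 3.
Plotkin bound: M ≤ 2·3 = 6.
Given |C| = 9, check: VIOLATED.
This |C| is above the Plotkin bound, so no binary code with n = 5, d = 3 and 9 codewords exists.


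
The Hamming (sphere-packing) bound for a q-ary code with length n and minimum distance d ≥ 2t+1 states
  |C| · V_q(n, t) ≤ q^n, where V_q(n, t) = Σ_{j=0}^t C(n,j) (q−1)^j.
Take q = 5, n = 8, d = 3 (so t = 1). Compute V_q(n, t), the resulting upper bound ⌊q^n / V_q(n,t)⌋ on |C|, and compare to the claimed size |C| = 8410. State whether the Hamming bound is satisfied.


V_q(n, t) = 33, q^n = 390625, Hamming bound = 11837, |C| = 8410 ≤ bound (satisfied).

Step 1: Compute V_q(n, t) = Σ_{j=0}^1 C(n, j) (q−1)^j.
  j = 0: C(8,0)·(4)^0 = 1·1 = 1.
  j = 1: C(8,1)·(4)^1 = 8·4 = 32.
  V_q(n, t) = 1 + 32 = 33.
Step 2: q^n = 5^8 = 390625.
Step 3: Hamming bound ⌊q^n / V_q(n,t)⌋ = ⌊390625/33⌋ = 11837.
Step 4: Compare |C| = 8410 to 11837: satisfied.
The claimed |C| lies below the Hamming bound.


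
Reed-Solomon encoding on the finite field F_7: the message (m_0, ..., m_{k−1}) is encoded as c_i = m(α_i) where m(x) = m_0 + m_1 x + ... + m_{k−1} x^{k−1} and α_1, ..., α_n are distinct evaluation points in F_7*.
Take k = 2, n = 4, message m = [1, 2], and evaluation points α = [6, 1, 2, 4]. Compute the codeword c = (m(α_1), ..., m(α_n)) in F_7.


c = [6, 3, 5, 2]

Message polynomial: m(x) = 1 + 2·x (mod 7).
For each evaluation point α_i, compute m(α_i) mod 7:
  α_1 = 6: Horner steps 2 → 6, so m(6) = 6.
  α_2 = 1: Horner steps 2 → 3, so m(1) = 3.
  α_3 = 2: Horner steps 2 → 5, so m(2) = 5.
  α_4 = 4: Horner steps 2 → 2, so m(4) = 2.
Codeword c = [6, 3, 5, 2] ∈ F_7^4.


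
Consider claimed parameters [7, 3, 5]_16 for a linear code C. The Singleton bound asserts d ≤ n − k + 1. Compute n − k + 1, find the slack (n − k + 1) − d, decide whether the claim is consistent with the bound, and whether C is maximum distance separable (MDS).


Singleton RHS = n − k + 1 = 5, slack = 0, bound satisfied, MDS.

Singleton bound: d ≤ n − k + 1.
Here n = 7, k = 3, so n − k + 1 = 5.
Given d = 5, check d ≤ 5: YES.
Slack = (n − k + 1) − d = 0.
The code is MDS (slack = 0).
Description: the claimed parameters are [7, 3, 5]_16; such a code would be MDS (meets Singleton bound).


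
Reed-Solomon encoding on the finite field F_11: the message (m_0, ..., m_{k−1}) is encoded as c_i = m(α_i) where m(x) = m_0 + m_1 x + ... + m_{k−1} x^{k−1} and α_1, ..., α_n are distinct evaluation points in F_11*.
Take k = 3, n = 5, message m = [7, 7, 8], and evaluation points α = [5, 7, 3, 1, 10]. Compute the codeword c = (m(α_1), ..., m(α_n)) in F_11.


c = [0, 8, 1, 0, 8]

Message polynomial: m(x) = 7 + 7·x + 8·x^2 (mod 11).
For each evaluation point α_i, compute m(α_i) mod 11:
  α_1 = 5: Horner steps 8 → 3 → 0, so m(5) = 0.
  α_2 = 7: Horner steps 8 → 8 → 8, so m(7) = 8.
  α_3 = 3: Horner steps 8 → 9 → 1, so m(3) = 1.
  α_4 = 1: Horner steps 8 → 4 → 0, so m(1) = 0.
  α_5 = 10: Horner steps 8 → 10 → 8, so m(10) = 8.
Codeword c = [0, 8, 1, 0, 8] ∈ F_11^5.


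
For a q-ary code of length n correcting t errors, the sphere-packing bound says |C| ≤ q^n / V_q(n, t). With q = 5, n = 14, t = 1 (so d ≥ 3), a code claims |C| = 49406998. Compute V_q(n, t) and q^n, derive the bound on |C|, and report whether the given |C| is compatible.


V_q(n, t) = 57, q^n = 6103515625, Hamming bound = 107079221, |C| = 49406998 ≤ bound (satisfied).

Step 1: Compute V_q(n, t) = Σ_{j=0}^1 C(n, j) (q−1)^j.
  j = 0: C(14,0)·(4)^0 = 1·1 = 1.
  j = 1: C(14,1)·(4)^1 = 14·4 = 56.
  V_q(n, t) = 1 + 56 = 57.
Step 2: q^n = 5^14 = 6103515625.
Step 3: Hamming bound ⌊q^n / V_q(n,t)⌋ = ⌊6103515625/57⌋ = 107079221.
Step 4: Compare |C| = 49406998 to 107079221: satisfied.
The claimed |C| lies below the Hamming bound.


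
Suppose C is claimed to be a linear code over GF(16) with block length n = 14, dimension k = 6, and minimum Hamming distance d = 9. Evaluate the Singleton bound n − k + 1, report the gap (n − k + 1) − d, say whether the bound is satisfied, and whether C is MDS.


Singleton RHS = n − k + 1 = 9, slack = 0, bound satisfied, MDS.

Singleton bound: d ≤ n − k + 1.
Here n = 14, k = 6, so n − k + 1 = 9.
Given d = 9, check d ≤ 9: YES.
Slack = (n − k + 1) − d = 0.
The code is MDS (slack = 0).
Description: the claimed parameters are [14, 6, 9]_16; such a code would be MDS (meets Singleton bound).


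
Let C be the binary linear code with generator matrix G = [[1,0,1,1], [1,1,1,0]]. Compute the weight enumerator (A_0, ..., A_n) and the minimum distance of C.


Weight distribution: A_0 = 1, A_2 = 1, A_3 = 2. Minimum distance d = 2.

Enumerate all 2^2 = 4 messages m ∈ F_2^2.
For each, compute codeword c = mG in F_2^4, then tally its weight.
  m = 00 → c = 0000, weight = 0.
  m = 10 → c = 1011, weight = 3.
  m = 01 → c = 1110, weight = 3.
  m = 11 → c = 0101, weight = 2.
Tally weights:
  weight 0: 1 codewords.
  weight 2: 1 codewords.
  weight 3: 2 codewords.
Minimum distance d = smallest w > 0 with A_w > 0 = 2.
Sanity: Σ A_w = 4 = 2^2 = 4 ✓.


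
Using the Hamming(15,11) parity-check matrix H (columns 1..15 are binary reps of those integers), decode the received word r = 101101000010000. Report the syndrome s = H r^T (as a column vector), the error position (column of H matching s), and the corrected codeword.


s = (1, 0, 1, 1)^T, error position = 11, corrected codeword c = 101101000000000

Compute s = H r^T mod 2 one row at a time:
  s_1 = 0 + 0 + 0 + 1 + 0 + 0 + 0 + 0 = 1 ≡ 1 (mod 2).
  s_2 = 1 + 0 + 1 + 0 + 0 + 0 + 0 + 0 = 2 ≡ 0 (mod 2).
  s_3 = 0 + 1 + 1 + 0 + 0 + 1 + 0 + 0 = 3 ≡ 1 (mod 2).
  s_4 = 1 + 1 + 0 + 0 + 0 + 1 + 0 + 0 = 3 ≡ 1 (mod 2).
s = (1, 0, 1, 1)^T — this equals column 11 of H (binary 1011), so error is at position 11.
Correct: flip bit 11 of r = 101101000010000 to get c = 101101000000000.


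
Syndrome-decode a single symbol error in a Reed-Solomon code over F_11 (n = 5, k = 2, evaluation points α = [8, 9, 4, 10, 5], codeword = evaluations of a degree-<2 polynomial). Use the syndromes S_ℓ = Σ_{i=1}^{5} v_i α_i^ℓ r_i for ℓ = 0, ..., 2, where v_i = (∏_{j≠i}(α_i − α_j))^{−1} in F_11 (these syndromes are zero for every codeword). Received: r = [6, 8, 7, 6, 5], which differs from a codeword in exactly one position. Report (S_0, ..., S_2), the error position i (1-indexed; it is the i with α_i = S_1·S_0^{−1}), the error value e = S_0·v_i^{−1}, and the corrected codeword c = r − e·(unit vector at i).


S = (9, 6, 4), error at position 1, error magnitude e = 7, c = [10, 8, 7, 6, 5].

Step 1: column multipliers v_i = (∏_{j≠i}(α_i − α_j))^{−1} mod 11.
  i = 1 (α = 8): (8−9)(8−4)(8−10)(8−5) = (−1)·4·(−2)·3 = 24 ≡ 2, so v_1 = 2^{−1} = 6 (mod 11).
  i = 2 (α = 9): (9−8)(9−4)(9−10)(9−5) = 1·5·(−1)·4 = −20 ≡ 2, so v_2 = 2^{−1} = 6 (mod 11).
  i = 3 (α = 4): (4−8)(4−9)(4−10)(4−5) = (−4)·(−5)·(−6)·(−1) = 120 ≡ 10, so v_3 = 10^{−1} = 10 (mod 11).
  i = 4 (α = 10): (10−8)(10−9)(10−4)(10−5) = 2·1·6·5 = 60 ≡ 5, so v_4 = 5^{−1} = 9 (mod 11).
  i = 5 (α = 5): (5−8)(5−9)(5−4)(5−10) = (−3)·(−4)·1·(−5) = −60 ≡ 6, so v_5 = 6^{−1} = 2 (mod 11).
  v = [6, 6, 10, 9, 2].
Step 2: syndromes of r = [6, 8, 7, 6, 5] (all sums mod 11).
  S_0 = Σ v_i r_i = 6·6 + 6·8 + 10·7 + 9·6 + 2·5 = 218 ≡ 9.
  S_1 = Σ v_i α_i r_i = 6·8·6 + 6·9·8 + 10·4·7 + 9·10·6 + 2·5·5 = 1590 ≡ 6.
  α_i^2 mod 11 = [9, 4, 5, 1, 3].
  S_2 = Σ v_i α_i^2 r_i = 6·9·6 + 6·4·8 + 10·5·7 + 9·1·6 + 2·3·5 = 950 ≡ 4.
  S = (9, 6, 4) ≠ 0, so r is not a codeword (an error is present).
Step 3: locate the error. For a single error e at position i, S_ℓ = v_i·e·α_i^ℓ, so α_err = S_1/S_0.
  S_0^{−1} = 9^{−1} = 5 (mod 11), so α_err = 6·5 = 30 ≡ 8 = α_1. Error position i = 1.
  Consistency check: S_2/S_1 = 4·2 = 8 ≡ 8 = α_err ✓ (single-error assumption holds).
Step 4: error magnitude e = S_0/v_1 = S_0·∏_{j≠1}(α_1 − α_j) = 9·2 = 18 ≡ 7 (mod 11).
Step 5: correct position 1: c_1 = r_1 − e = 6 − 7 ≡ 10 (mod 11). Hence c = [10, 8, 7, 6, 5].
  Check: interpolating c through the α_i gives m(x) = 4 + 9·x (degree < 2) with m(α_i) = c_i for every i, so c is indeed a codeword.


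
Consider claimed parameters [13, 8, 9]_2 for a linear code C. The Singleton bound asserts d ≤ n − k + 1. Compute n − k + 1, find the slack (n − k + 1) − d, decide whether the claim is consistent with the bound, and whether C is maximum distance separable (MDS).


Singleton RHS = n − k + 1 = 6, slack = -3, bound violated (no such code; not MDS).

Singleton bound: d ≤ n − k + 1.
Here n = 13, k = 8, so n − k + 1 = 6.
Given d = 9, check d ≤ 6: NO.
Slack = (n − k + 1) − d = -3.
The slack is negative: d = 9 exceeds n − k + 1 = 6 by 3, so the Singleton bound is violated and no linear [13, 8, 9]_2 code can exist. In particular it is not MDS (MDS requires d = n − k + 1 exactly).
Description: the claimed parameters are [13, 8, 9]_2; such a code would be impossible (violates the Singleton bound).


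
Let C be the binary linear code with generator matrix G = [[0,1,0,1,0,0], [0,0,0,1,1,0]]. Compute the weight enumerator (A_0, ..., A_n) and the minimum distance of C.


Weight distribution: A_0 = 1, A_2 = 3. Minimum distance d = 2.

Enumerate all 2^2 = 4 messages m ∈ F_2^2.
For each, compute codeword c = mG in F_2^6, then tally its weight.
  m = 00 → c = 000000, weight = 0.
  m = 10 → c = 010100, weight = 2.
  m = 01 → c = 000110, weight = 2.
  m = 11 → c = 010010, weight = 2.
Tally weights:
  weight 0: 1 codewords.
  weight 2: 3 codewords.
Minimum distance d = smallest w > 0 with A_w > 0 = 2.
Sanity: Σ A_w = 4 = 2^2 = 4 ✓.


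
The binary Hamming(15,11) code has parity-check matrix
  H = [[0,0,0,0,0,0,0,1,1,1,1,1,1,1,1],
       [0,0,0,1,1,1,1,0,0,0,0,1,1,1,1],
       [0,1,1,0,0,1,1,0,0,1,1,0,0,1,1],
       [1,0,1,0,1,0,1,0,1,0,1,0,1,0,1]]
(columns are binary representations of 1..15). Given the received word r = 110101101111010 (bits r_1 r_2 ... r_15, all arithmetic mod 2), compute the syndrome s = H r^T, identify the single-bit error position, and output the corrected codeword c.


s = (1, 1, 0, 0)^T, error position = 12, corrected codeword c = 110101101110010

Compute s = H r^T mod 2 one row at a time:
  s_1 = 0 + 1 + 1 + 1 + 1 + 0 + 1 + 0 = 5 ≡ 1 (mod 2).
  s_2 = 1 + 0 + 1 + 1 + 1 + 0 + 1 + 0 = 5 ≡ 1 (mod 2).
  s_3 = 1 + 0 + 1 + 1 + 1 + 1 + 1 + 0 = 6 ≡ 0 (mod 2).
  s_4 = 1 + 0 + 0 + 1 + 1 + 1 + 0 + 0 = 4 ≡ 0 (mod 2).
s = (1, 1, 0, 0)^T — this equals column 12 of H (binary 1100), so error is at position 12.
Correct: flip bit 12 of r = 110101101111010 to get c = 110101101110010.
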